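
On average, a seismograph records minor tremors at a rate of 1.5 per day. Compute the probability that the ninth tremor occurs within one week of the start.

Over the interval, μ = 1.5 × 7 = 10.5 (a week = 7 days).
The ninth arrival falls in the interval iff at least 9 events occur there: P(S_9 ≤ t) = P(N ≥ 9) = 1 − P(N ≤ 8) ≈ 0.7206.

0.7206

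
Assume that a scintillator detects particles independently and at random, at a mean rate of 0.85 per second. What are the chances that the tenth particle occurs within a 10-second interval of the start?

0.3470

Over the interval, μ = 0.85 × 10 = 8.5 (a 10-second interval = 10 seconds).
The tenth arrival falls in the interval iff at least 10 events occur there: P(S_10 ≤ t) = P(N ≥ 10) = 1 − P(N ≤ 9) ≈ 0.3470.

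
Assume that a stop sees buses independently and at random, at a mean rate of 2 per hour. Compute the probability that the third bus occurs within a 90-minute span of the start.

0.5768

Over the interval, μ = 2 × 1.5 = 3 (a 90-minute span = 1.5 hours).
The third arrival falls in the interval iff at least 3 events occur there: P(S_3 ≤ t) = P(N ≥ 3) = 1 − P(N ≤ 2) ≈ 0.5768.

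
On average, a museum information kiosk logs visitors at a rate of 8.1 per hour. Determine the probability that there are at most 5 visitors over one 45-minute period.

Over the interval, μ = 8.1 × 0.75 = 6.075 (a 45-minute period = 0.75 hours).
P(N ≤ 5) = Σ_{j=0}^{5} e^(−μ) μ^j/j! ≈ 0.4337.

0.4337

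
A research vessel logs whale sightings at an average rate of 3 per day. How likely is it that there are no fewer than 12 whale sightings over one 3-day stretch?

0.1970

Over the interval, μ = 3 × 3 = 9 (a 3-day stretch = 3 days).
P(N ≥ 12) = 1 − P(N ≤ 11) = 1 − Σ_{j=0}^{11} e^(−μ) μ^j/j! ≈ 0.1970.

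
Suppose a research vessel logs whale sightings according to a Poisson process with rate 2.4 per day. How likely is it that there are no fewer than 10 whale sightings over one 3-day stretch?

0.1904

Over the interval, μ = 2.4 × 3 = 7.2 (a 3-day stretch = 3 days).
P(N ≥ 10) = 1 − P(N ≤ 9) = 1 − Σ_{j=0}^{9} e^(−μ) μ^j/j! ≈ 0.1904.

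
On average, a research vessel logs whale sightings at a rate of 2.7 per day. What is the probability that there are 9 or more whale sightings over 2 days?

0.0973

Over the interval, μ = 2.7 × 2 = 5.4 (2 days).
P(N ≥ 9) = 1 − P(N ≤ 8) = 1 − Σ_{j=0}^{8} e^(−μ) μ^j/j! ≈ 0.0973.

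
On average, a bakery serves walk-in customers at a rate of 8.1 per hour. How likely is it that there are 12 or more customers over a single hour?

With mean μ = 8.1 per hour,
P(N ≥ 12) = 1 − P(N ≤ 11) = 1 − Σ_{j=0}^{11} e^(−μ) μ^j/j! ≈ 0.1193.

0.1193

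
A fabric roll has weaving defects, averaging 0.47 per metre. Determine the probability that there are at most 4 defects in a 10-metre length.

Over the interval, μ = 0.47 × 10 = 4.7 (a 10-metre length = 10 metres).
P(N ≤ 4) = Σ_{j=0}^{4} e^(−μ) μ^j/j! ≈ 0.4946.

0.4946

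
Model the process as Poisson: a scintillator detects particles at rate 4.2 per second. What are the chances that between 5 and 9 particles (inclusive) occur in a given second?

With mean μ = 4.2 per second,
P(5 ≤ N ≤ 9) = Σ_{j=5}^{9} e^(−4.2) · 4.2^j/j! ≈ 0.3990.

0.3990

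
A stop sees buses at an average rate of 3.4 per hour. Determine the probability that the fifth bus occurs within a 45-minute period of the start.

Over the interval, μ = 3.4 × 0.75 = 2.55 (a 45-minute period = 0.75 hours).
The fifth arrival falls in the interval iff at least 5 events occur there: P(S_5 ≤ t) = P(N ≥ 5) = 1 − P(N ≤ 4) ≈ 0.1156.

0.1156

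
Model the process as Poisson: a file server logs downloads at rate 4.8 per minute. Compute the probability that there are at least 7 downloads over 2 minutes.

Over the interval, μ = 4.8 × 2 = 9.6 (2 minutes).
P(N ≥ 7) = 1 − P(N ≤ 6) = 1 − Σ_{j=0}^{6} e^(−μ) μ^j/j! ≈ 0.8426.

0.8426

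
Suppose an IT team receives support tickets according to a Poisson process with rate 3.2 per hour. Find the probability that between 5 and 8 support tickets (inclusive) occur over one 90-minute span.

0.4679

Over the interval, μ = 3.2 × 1.5 = 4.8 (a 90-minute span = 1.5 hours).
P(5 ≤ N ≤ 8) = Σ_{j=5}^{8} e^(−4.8) · 4.8^j/j! ≈ 0.4679.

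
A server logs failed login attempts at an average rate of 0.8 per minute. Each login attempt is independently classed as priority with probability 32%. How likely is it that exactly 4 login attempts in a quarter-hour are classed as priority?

0.1947

Thinning: the login attempts that are classed as priority themselves form a Poisson process with rate 0.32 × 0.8 = 0.256 per minute.
Over the interval, μ = 0.256 × 15 = 3.84 (a quarter-hour = 15 minutes).
P(N = 4) = e^(−3.84) · 3.84^4/4! ≈ 0.1947.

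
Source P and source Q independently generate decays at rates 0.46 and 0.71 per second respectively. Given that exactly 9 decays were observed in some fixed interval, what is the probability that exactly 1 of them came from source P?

0.0651

Given the total, each event is independently from source P with probability p = λ_P/(λ_P+λ_Q) = 0.46/1.17 ≈ 0.3932.
So K ~ Binomial(9, 0.46/1.17): P(K = 1) = C(9,1) · (0.46/1.17)^1 · (0.71/1.17)^8 ≈ 0.0651.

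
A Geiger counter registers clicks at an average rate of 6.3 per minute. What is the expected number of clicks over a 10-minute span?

63

E[N] = λt = 6.3 × 10 = 63 (a 10-minute span = 10 minutes).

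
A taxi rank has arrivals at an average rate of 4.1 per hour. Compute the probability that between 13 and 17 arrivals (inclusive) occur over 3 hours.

Over the interval, μ = 4.1 × 3 = 12.3 (3 hours).
P(13 ≤ N ≤ 17) = Σ_{j=13}^{17} e^(−12.3) · 12.3^j/j! ≈ 0.3831.

0.3831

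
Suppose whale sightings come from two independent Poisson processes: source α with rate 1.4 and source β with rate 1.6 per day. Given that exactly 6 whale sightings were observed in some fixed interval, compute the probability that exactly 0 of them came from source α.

0.0230

Given the total, each event is independently from source α with probability p = λ_α/(λ_α+λ_β) = 1.4/3 ≈ 0.4667.
So K ~ Binomial(6, 1.4/3): P(K = 0) = C(6,0) · (1.4/3)^0 · (1.6/3)^6 ≈ 0.0230.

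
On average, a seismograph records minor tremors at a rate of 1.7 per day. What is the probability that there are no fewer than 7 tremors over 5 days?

Over the interval, μ = 1.7 × 5 = 8.5 (5 days).
P(N ≥ 7) = 1 − P(N ≤ 6) = 1 − Σ_{j=0}^{6} e^(−μ) μ^j/j! ≈ 0.7438.

0.7438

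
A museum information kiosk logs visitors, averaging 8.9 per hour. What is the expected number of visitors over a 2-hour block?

17.8

E[N] = λt = 8.9 × 2 = 17.8 (a 2-hour block = 2 hours).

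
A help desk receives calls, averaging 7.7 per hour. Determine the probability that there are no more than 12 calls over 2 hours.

Over the interval, μ = 7.7 × 2 = 15.4 (2 hours).
P(N ≤ 12) = Σ_{j=0}^{12} e^(−μ) μ^j/j! ≈ 0.2358.

0.2358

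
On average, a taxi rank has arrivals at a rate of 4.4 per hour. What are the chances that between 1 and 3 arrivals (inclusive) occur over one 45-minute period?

0.5435

Over the interval, μ = 4.4 × 0.75 = 3.3 (a 45-minute period = 0.75 hours).
P(1 ≤ N ≤ 3) = Σ_{j=1}^{3} e^(−3.3) · 3.3^j/j! ≈ 0.5435.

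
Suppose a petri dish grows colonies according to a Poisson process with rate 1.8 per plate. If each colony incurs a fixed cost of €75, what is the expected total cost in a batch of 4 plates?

€540

E[N] = 1.8 × 4 = 7.2 (a batch of 4 plates = 4 plates); E[cost] = 7.2 × €75 = €540.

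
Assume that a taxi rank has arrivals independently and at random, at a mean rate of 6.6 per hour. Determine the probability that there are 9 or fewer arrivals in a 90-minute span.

Over the interval, μ = 6.6 × 1.5 = 9.9 (a 90-minute span = 1.5 hours).
P(N ≤ 9) = Σ_{j=0}^{9} e^(−μ) μ^j/j! ≈ 0.4705.

0.4705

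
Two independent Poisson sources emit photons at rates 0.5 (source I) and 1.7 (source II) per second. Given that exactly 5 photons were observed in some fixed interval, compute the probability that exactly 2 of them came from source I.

0.2383

Given the total, each event is independently from source I with probability p = λ_I/(λ_I+λ_II) = 0.5/2.2 ≈ 0.2273.
So K ~ Binomial(5, 0.5/2.2): P(K = 2) = C(5,2) · (0.5/2.2)^2 · (1.7/2.2)^3 ≈ 0.2383.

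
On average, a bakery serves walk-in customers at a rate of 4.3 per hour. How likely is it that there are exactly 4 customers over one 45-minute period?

Over the interval, μ = 4.3 × 0.75 = 3.225 (a 45-minute period = 0.75 hours).
P(N = 4) = e^(−μ) μ^4/4! = e^(−3.225) · 3.225^4/24 ≈ 0.1792.

0.1792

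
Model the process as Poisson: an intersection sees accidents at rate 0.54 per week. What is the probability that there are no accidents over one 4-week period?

Over the interval, μ = 0.54 × 4 = 2.16 (a 4-week period = 4 weeks).
P(N = 0) = e^(−μ) μ^0/0! = e^(−2.16) · 2.16^0/1 ≈ 0.1153.

0.1153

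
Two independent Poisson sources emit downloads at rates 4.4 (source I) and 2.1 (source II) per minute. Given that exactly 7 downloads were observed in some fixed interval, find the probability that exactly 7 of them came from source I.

Given the total, each event is independently from source I with probability p = λ_I/(λ_I+λ_II) = 4.4/6.5 ≈ 0.6769.
So K ~ Binomial(7, 4.4/6.5): P(K = 7) = C(7,7) · (4.4/6.5)^7 · (2.1/6.5)^0 ≈ 0.0651.

0.0651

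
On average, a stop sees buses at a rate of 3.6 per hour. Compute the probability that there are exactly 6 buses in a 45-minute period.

Over the interval, μ = 3.6 × 0.75 = 2.7 (a 45-minute period = 0.75 hours).
P(N = 6) = e^(−μ) μ^6/6! = e^(−2.7) · 2.7^6/720 ≈ 0.0362.

0.0362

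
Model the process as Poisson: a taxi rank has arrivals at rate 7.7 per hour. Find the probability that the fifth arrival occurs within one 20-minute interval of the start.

0.1179

Over the interval, μ = 7.7 × 1/3 ≈ 2.56667 (a 20-minute interval = 1/3 hours).
The fifth arrival falls in the interval iff at least 5 events occur there: P(S_5 ≤ t) = P(N ≥ 5) = 1 − P(N ≤ 4) ≈ 0.1179.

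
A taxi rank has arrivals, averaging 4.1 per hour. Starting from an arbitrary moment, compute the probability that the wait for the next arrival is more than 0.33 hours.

0.2585

The wait for the next event is exponential with rate λ = 4.1 per hour.
P(T > 0.33) = e^(−λt) = e^(−4.1 × 0.33) = e^(−1.353) ≈ 0.2585.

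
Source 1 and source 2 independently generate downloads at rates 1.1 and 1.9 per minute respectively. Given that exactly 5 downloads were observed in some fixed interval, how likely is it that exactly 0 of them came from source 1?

Given the total, each event is independently from source 1 with probability p = λ_1/(λ_1+λ_2) = 1.1/3 ≈ 0.3667.
So K ~ Binomial(5, 1.1/3): P(K = 0) = C(5,0) · (1.1/3)^0 · (1.9/3)^5 ≈ 0.1019.

0.1019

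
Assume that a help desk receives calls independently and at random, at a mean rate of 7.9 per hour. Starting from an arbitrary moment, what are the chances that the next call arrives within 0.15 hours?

Inter-arrival times are exponential with rate λ = 7.9 per hour.
P(T ≤ 0.15) = 1 − e^(−λt) = 1 − e^(−7.9 × 0.15) = 1 − e^(−1.185) ≈ 0.6943.

0.6943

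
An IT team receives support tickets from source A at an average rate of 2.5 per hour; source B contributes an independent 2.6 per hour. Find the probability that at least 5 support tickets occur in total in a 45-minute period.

Independent Poisson processes superpose: combined rate λ = 2.5 + 2.6 = 5.1 per hour.
Over the interval, μ = 5.1 × 0.75 = 3.825 (a 45-minute period = 0.75 hours).
P(N ≥ 5) = 1 − P(N ≤ 4) ≈ 0.3370.

0.3370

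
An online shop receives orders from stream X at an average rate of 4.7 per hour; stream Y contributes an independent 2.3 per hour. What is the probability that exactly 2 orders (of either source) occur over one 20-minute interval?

Independent Poisson processes superpose: combined rate λ = 4.7 + 2.3 = 7 per hour.
Over the interval, μ = 7 × 1/3 ≈ 2.33333 (a 20-minute interval = 1/3 hours).
P(N = 2) = e^(−2.33333) · 2.33333^2/2! ≈ 0.2640.

0.2640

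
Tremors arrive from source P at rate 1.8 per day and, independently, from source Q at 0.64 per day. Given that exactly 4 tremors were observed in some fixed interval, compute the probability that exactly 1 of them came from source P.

0.0532

Given the total, each event is independently from source P with probability p = λ_P/(λ_P+λ_Q) = 1.8/2.44 ≈ 0.7377.
So K ~ Binomial(4, 1.8/2.44): P(K = 1) = C(4,1) · (1.8/2.44)^1 · (0.64/2.44)^3 ≈ 0.0532.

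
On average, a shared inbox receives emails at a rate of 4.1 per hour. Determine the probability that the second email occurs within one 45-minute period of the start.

Over the interval, μ = 4.1 × 0.75 = 3.075 (a 45-minute period = 0.75 hours).
The second arrival falls in the interval iff at least 2 events occur there: P(S_2 ≤ t) = P(N ≥ 2) = 1 − P(N ≤ 1) ≈ 0.8118.

0.8118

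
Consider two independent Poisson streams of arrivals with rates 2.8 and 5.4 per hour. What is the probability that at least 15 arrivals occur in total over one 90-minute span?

Independent Poisson processes superpose: combined rate λ = 2.8 + 5.4 = 8.2 per hour.
Over the interval, μ = 8.2 × 1.5 = 12.3 (a 90-minute span = 1.5 hours).
P(N ≥ 15) = 1 − P(N ≤ 14) ≈ 0.2558.

0.2558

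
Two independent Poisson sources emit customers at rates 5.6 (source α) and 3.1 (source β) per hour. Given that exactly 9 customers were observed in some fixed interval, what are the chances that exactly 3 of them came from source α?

Given the total, each event is independently from source α with probability p = λ_α/(λ_α+λ_β) = 5.6/8.7 ≈ 0.6437.
So K ~ Binomial(9, 5.6/8.7): P(K = 3) = C(9,3) · (5.6/8.7)^3 · (3.1/8.7)^6 ≈ 0.0459.

0.0459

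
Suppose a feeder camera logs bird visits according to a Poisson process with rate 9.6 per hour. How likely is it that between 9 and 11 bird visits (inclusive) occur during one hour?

0.3616

With mean μ = 9.6 per hour,
P(9 ≤ N ≤ 11) = Σ_{j=9}^{11} e^(−9.6) · 9.6^j/j! ≈ 0.3616.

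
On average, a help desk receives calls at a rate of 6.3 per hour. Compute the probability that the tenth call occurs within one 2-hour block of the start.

0.8061

Over the interval, μ = 6.3 × 2 = 12.6 (a 2-hour block = 2 hours).
The tenth arrival falls in the interval iff at least 10 events occur there: P(S_10 ≤ t) = P(N ≥ 10) = 1 − P(N ≤ 9) ≈ 0.8061.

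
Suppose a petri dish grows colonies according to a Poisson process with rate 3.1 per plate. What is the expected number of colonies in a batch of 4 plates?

E[N] = λt = 3.1 × 4 = 12.4 (a batch of 4 plates = 4 plates).

12.4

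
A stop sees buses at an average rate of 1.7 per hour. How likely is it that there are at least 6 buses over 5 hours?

0.8504

Over the interval, μ = 1.7 × 5 = 8.5 (5 hours).
P(N ≥ 6) = 1 − P(N ≤ 5) = 1 − Σ_{j=0}^{5} e^(−μ) μ^j/j! ≈ 0.8504.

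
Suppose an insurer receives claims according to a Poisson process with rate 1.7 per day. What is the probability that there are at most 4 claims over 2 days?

Over the interval, μ = 1.7 × 2 = 3.4 (2 days).
P(N ≤ 4) = Σ_{j=0}^{4} e^(−μ) μ^j/j! ≈ 0.7442.

0.7442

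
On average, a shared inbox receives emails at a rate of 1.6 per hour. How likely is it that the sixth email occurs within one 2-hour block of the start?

0.1054

Over the interval, μ = 1.6 × 2 = 3.2 (a 2-hour block = 2 hours).
The sixth arrival falls in the interval iff at least 6 events occur there: P(S_6 ≤ t) = P(N ≥ 6) = 1 − P(N ≤ 5) ≈ 0.1054.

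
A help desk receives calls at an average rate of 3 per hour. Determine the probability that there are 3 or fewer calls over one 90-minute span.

0.3423

Over the interval, μ = 3 × 1.5 = 4.5 (a 90-minute span = 1.5 hours).
P(N ≤ 3) = Σ_{j=0}^{3} e^(−μ) μ^j/j! ≈ 0.3423.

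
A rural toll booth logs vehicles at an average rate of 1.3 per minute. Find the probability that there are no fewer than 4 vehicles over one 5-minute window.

Over the interval, μ = 1.3 × 5 = 6.5 (a 5-minute window = 5 minutes).
P(N ≥ 4) = 1 − P(N ≤ 3) = 1 − Σ_{j=0}^{3} e^(−μ) μ^j/j! ≈ 0.8882.

0.8882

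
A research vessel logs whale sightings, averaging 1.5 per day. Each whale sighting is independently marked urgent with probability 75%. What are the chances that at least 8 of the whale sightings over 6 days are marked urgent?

Thinning: the whale sightings that are marked urgent themselves form a Poisson process with rate 0.75 × 1.5 = 1.125 per day.
Over the interval, μ = 1.125 × 6 = 6.75 (6 days).
P(N ≥ 8) = 1 − P(N ≤ 7) ≈ 0.3641.

0.3641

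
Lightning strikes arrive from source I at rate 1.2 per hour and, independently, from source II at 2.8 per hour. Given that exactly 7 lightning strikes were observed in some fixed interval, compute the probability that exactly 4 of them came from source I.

Given the total, each event is independently from source I with probability p = λ_I/(λ_I+λ_II) = 1.2/4 = 0.3000.
So K ~ Binomial(7, 1.2/4): P(K = 4) = C(7,4) · (1.2/4)^4 · (2.8/4)^3 ≈ 0.0972.

0.0972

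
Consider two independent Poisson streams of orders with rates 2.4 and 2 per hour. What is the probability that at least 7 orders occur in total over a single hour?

Independent Poisson processes superpose: combined rate λ = 2.4 + 2 = 4.4 per hour.
So μ = 4.4.
P(N ≥ 7) = 1 − P(N ≤ 6) ≈ 0.1564.

0.1564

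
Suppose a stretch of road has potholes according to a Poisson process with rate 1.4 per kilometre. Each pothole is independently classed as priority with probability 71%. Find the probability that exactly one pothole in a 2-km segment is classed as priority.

Thinning: the potholes that are classed as priority themselves form a Poisson process with rate 0.71 × 1.4 = 0.994 per kilometre.
Over the interval, μ = 0.994 × 2 = 1.988 (a 2-km segment = 2 kilometres).
P(N = 1) = e^(−1.988) · 1.988^1/1! ≈ 0.2723.

0.2723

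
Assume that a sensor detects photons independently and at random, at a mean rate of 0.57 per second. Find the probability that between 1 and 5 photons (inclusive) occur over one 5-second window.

Over the interval, μ = 0.57 × 5 = 2.85 (a 5-second window = 5 seconds).
P(1 ≤ N ≤ 5) = Σ_{j=1}^{5} e^(−2.85) · 2.85^j/j! ≈ 0.8726.

0.8726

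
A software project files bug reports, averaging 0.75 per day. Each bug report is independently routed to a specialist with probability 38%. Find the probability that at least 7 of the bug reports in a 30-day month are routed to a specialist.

0.7491

Thinning: the bug reports that are routed to a specialist themselves form a Poisson process with rate 0.38 × 0.75 = 0.285 per day.
Over the interval, μ = 0.285 × 30 = 8.55 (a 30-day month = 30 days).
P(N ≥ 7) = 1 − P(N ≤ 6) ≈ 0.7491.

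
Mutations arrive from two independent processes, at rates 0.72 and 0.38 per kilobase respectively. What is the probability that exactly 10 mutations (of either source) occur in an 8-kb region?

Independent Poisson processes superpose: combined rate λ = 0.72 + 0.38 = 1.1 per kilobase.
Over the interval, μ = 1.1 × 8 = 8.8 (an 8-kb region = 8 kilobases).
P(N = 10) = e^(−8.8) · 8.8^10/10! ≈ 0.1157.

0.1157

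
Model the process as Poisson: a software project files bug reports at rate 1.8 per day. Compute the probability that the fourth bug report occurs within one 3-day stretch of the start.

Over the interval, μ = 1.8 × 3 = 5.4 (a 3-day stretch = 3 days).
The fourth arrival falls in the interval iff at least 4 events occur there: P(S_4 ≤ t) = P(N ≥ 4) = 1 − P(N ≤ 3) ≈ 0.7867.

0.7867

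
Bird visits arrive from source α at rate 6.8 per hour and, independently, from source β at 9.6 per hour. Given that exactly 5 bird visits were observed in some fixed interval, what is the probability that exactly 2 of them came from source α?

Given the total, each event is independently from source α with probability p = λ_α/(λ_α+λ_β) = 6.8/16.4 ≈ 0.4146.
So K ~ Binomial(5, 6.8/16.4): P(K = 2) = C(5,2) · (6.8/16.4)^2 · (9.6/16.4)^3 ≈ 0.3448.

0.3448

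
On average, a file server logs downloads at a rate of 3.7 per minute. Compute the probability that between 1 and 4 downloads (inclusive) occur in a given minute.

0.6625

With mean μ = 3.7 per minute,
P(1 ≤ N ≤ 4) = Σ_{j=1}^{4} e^(−3.7) · 3.7^j/j! ≈ 0.6625.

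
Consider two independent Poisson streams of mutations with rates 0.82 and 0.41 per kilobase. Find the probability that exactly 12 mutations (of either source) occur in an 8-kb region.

0.0917

Independent Poisson processes superpose: combined rate λ = 0.82 + 0.41 = 1.23 per kilobase.
Over the interval, μ = 1.23 × 8 = 9.84 (an 8-kb region = 8 kilobases).
P(N = 12) = e^(−9.84) · 9.84^12/12! ≈ 0.0917.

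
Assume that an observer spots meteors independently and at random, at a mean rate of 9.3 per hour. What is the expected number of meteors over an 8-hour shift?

E[N] = λt = 9.3 × 8 = 74.4 (an 8-hour shift = 8 hours).

74.4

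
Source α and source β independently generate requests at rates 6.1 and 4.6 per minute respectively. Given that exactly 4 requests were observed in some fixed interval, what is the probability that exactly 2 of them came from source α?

0.3604

Given the total, each event is independently from source α with probability p = λ_α/(λ_α+λ_β) = 6.1/10.7 ≈ 0.5701.
So K ~ Binomial(4, 6.1/10.7): P(K = 2) = C(4,2) · (6.1/10.7)^2 · (4.6/10.7)^2 ≈ 0.3604.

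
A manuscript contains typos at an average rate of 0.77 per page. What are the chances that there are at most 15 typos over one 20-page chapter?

0.5272

Over the interval, μ = 0.77 × 20 = 15.4 (a 20-page chapter = 20 pages).
P(N ≤ 15) = Σ_{j=0}^{15} e^(−μ) μ^j/j! ≈ 0.5272.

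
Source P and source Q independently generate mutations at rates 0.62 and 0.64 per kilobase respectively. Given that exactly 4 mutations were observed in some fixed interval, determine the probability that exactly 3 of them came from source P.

0.2421

Given the total, each event is independently from source P with probability p = λ_P/(λ_P+λ_Q) = 0.62/1.26 ≈ 0.4921.
So K ~ Binomial(4, 0.62/1.26): P(K = 3) = C(4,3) · (0.62/1.26)^3 · (0.64/1.26)^1 ≈ 0.2421.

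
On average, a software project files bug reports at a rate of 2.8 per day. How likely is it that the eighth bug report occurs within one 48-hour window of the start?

Over the interval, μ = 2.8 × 2 = 5.6 (a 48-hour window = 2 days).
The eighth arrival falls in the interval iff at least 8 events occur there: P(S_8 ≤ t) = P(N ≥ 8) = 1 − P(N ≤ 7) ≈ 0.2030.

0.2030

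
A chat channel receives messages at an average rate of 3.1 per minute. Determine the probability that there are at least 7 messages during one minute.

With mean μ = 3.1 per minute,
P(N ≥ 7) = 1 − P(N ≤ 6) = 1 − Σ_{j=0}^{6} e^(−μ) μ^j/j! ≈ 0.0388.

0.0388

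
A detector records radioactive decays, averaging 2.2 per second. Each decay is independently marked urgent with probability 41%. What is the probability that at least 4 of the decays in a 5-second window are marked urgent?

0.6594

Thinning: the decays that are marked urgent themselves form a Poisson process with rate 0.41 × 2.2 = 0.902 per second.
Over the interval, μ = 0.902 × 5 = 4.51 (a 5-second window = 5 seconds).
P(N ≥ 4) = 1 − P(N ≤ 3) ≈ 0.6594.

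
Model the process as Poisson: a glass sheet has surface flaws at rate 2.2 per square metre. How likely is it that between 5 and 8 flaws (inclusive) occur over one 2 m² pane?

Over the interval, μ = 2.2 × 2 = 4.4 (a 2 m² pane = 2 square metres).
P(5 ≤ N ≤ 8) = Σ_{j=5}^{8} e^(−4.4) · 4.4^j/j! ≈ 0.4130.

0.4130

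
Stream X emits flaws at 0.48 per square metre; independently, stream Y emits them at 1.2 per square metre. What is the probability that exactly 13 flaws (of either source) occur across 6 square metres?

0.0746

Independent Poisson processes superpose: combined rate λ = 0.48 + 1.2 = 1.68 per square metre.
Over the interval, μ = 1.68 × 6 = 10.08 (6 square metres).
P(N = 13) = e^(−10.08) · 10.08^13/13! ≈ 0.0746.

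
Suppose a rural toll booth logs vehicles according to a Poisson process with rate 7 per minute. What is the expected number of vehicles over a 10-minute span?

E[N] = λt = 7 × 10 = 70 (a 10-minute span = 10 minutes).

70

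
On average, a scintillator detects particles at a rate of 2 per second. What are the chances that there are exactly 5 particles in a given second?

With mean μ = 2 per second,
P(N = 5) = e^(−μ) μ^5/5! = e^(−2) · 2^5/120 ≈ 0.0361.

0.0361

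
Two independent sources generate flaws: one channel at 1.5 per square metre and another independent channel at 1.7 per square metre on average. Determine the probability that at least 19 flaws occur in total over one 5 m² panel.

Independent Poisson processes superpose: combined rate λ = 1.5 + 1.7 = 3.2 per square metre.
Over the interval, μ = 3.2 × 5 = 16 (a 5 m² panel = 5 square metres).
P(N ≥ 19) = 1 − P(N ≤ 18) ≈ 0.2577.

0.2577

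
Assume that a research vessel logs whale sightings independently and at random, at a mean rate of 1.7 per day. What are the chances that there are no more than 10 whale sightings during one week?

0.3578

Over the interval, μ = 1.7 × 7 = 11.9 (a week = 7 days).
P(N ≤ 10) = Σ_{j=0}^{10} e^(−μ) μ^j/j! ≈ 0.3578.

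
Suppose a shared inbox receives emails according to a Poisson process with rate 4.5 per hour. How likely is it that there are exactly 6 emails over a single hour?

0.1281

With mean μ = 4.5 per hour,
P(N = 6) = e^(−μ) μ^6/6! = e^(−4.5) · 4.5^6/720 ≈ 0.1281.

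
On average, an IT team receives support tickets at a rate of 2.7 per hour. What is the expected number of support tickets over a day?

E[N] = λt = 2.7 × 24 = 64.8 (a day = 24 hours).

64.8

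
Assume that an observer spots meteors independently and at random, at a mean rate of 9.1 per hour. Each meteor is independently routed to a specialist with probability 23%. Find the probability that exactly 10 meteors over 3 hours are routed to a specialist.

Thinning: the meteors that are routed to a specialist themselves form a Poisson process with rate 0.23 × 9.1 = 2.093 per hour.
Over the interval, μ = 2.093 × 3 = 6.279 (3 hours).
P(N = 10) = e^(−6.279) · 6.279^10/10! ≈ 0.0492.

0.0492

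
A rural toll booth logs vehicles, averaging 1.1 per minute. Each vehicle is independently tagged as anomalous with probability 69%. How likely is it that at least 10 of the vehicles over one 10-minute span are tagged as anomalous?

Thinning: the vehicles that are tagged as anomalous themselves form a Poisson process with rate 0.69 × 1.1 = 0.759 per minute.
Over the interval, μ = 0.759 × 10 = 7.59 (a 10-minute span = 10 minutes).
P(N ≥ 10) = 1 − P(N ≤ 9) ≈ 0.2340.

0.2340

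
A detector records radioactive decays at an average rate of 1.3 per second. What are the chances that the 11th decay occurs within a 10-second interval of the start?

Over the interval, μ = 1.3 × 10 = 13 (a 10-second interval = 10 seconds).
The 11th arrival falls in the interval iff at least 11 events occur there: P(S_11 ≤ t) = P(N ≥ 11) = 1 − P(N ≤ 10) ≈ 0.7483.

0.7483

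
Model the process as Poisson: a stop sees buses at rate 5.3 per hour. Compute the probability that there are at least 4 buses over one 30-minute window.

Over the interval, μ = 5.3 × 0.5 = 2.65 (a 30-minute window = 0.5 hours).
P(N ≥ 4) = 1 − P(N ≤ 3) = 1 − Σ_{j=0}^{3} e^(−μ) μ^j/j! ≈ 0.2749.

0.2749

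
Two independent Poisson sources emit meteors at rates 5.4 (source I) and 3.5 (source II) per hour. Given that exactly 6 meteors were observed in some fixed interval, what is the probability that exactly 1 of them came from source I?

Given the total, each event is independently from source I with probability p = λ_I/(λ_I+λ_II) = 5.4/8.9 ≈ 0.6067.
So K ~ Binomial(6, 5.4/8.9): P(K = 1) = C(6,1) · (5.4/8.9)^1 · (3.5/8.9)^5 ≈ 0.0342.

0.0342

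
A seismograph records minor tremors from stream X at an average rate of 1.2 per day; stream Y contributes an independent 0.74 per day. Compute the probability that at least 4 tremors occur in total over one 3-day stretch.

Independent Poisson processes superpose: combined rate λ = 1.2 + 0.74 = 1.94 per day.
Over the interval, μ = 1.94 × 3 = 5.82 (a 3-day stretch = 3 days).
P(N ≥ 4) = 1 − P(N ≤ 3) ≈ 0.8320.

0.8320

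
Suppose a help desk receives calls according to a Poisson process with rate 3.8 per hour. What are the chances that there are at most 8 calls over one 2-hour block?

0.6482

Over the interval, μ = 3.8 × 2 = 7.6 (a 2-hour block = 2 hours).
P(N ≤ 8) = Σ_{j=0}^{8} e^(−μ) μ^j/j! ≈ 0.6482.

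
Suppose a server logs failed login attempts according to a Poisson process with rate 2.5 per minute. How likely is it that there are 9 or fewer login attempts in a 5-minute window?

Over the interval, μ = 2.5 × 5 = 12.5 (a 5-minute window = 5 minutes).
P(N ≤ 9) = Σ_{j=0}^{9} e^(−μ) μ^j/j! ≈ 0.2014.

0.2014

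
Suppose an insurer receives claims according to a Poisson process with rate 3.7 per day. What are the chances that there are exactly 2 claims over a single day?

0.1692

With mean μ = 3.7 per day,
P(N = 2) = e^(−μ) μ^2/2! = e^(−3.7) · 3.7^2/2 ≈ 0.1692.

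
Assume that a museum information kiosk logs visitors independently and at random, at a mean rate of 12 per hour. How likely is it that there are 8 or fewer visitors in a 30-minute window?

Over the interval, μ = 12 × 0.5 = 6 (a 30-minute window = 0.5 hours).
P(N ≤ 8) = Σ_{j=0}^{8} e^(−μ) μ^j/j! ≈ 0.8472.

0.8472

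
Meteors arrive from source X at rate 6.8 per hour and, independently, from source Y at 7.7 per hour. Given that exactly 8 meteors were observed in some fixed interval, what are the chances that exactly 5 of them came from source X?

Given the total, each event is independently from source X with probability p = λ_X/(λ_X+λ_Y) = 6.8/14.5 ≈ 0.4690.
So K ~ Binomial(8, 6.8/14.5): P(K = 5) = C(8,5) · (6.8/14.5)^5 · (7.7/14.5)^3 ≈ 0.1902.

0.1902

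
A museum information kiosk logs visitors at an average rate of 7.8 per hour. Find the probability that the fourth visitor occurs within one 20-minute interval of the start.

Over the interval, μ = 7.8 × 1/3 = 2.6 (a 20-minute interval = 1/3 hours).
The fourth arrival falls in the interval iff at least 4 events occur there: P(S_4 ≤ t) = P(N ≥ 4) = 1 − P(N ≤ 3) ≈ 0.2640.

0.2640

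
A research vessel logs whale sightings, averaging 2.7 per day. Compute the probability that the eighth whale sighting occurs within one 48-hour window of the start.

Over the interval, μ = 2.7 × 2 = 5.4 (a 48-hour window = 2 days).
The eighth arrival falls in the interval iff at least 8 events occur there: P(S_8 ≤ t) = P(N ≥ 8) = 1 − P(N ≤ 7) ≈ 0.1783.

0.1783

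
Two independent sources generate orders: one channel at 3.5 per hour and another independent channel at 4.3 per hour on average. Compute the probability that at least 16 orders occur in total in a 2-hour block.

Independent Poisson processes superpose: combined rate λ = 3.5 + 4.3 = 7.8 per hour.
Over the interval, μ = 7.8 × 2 = 15.6 (a 2-hour block = 2 hours).
P(N ≥ 16) = 1 − P(N ≤ 15) ≈ 0.4931.

0.4931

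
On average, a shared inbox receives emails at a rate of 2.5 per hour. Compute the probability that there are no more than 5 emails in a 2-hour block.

Over the interval, μ = 2.5 × 2 = 5 (a 2-hour block = 2 hours).
P(N ≤ 5) = Σ_{j=0}^{5} e^(−μ) μ^j/j! ≈ 0.6160.

0.6160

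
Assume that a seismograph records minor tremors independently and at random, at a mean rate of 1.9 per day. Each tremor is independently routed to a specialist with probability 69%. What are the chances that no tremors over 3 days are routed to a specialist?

0.0196

Thinning: the tremors that are routed to a specialist themselves form a Poisson process with rate 0.69 × 1.9 = 1.311 per day.
Over the interval, μ = 1.311 × 3 = 3.933 (3 days).
P(N = 0) = e^(−3.933) · 3.933^0/0! ≈ 0.0196.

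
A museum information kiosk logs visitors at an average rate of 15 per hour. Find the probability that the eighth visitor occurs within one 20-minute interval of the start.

0.1334

Over the interval, μ = 15 × 1/3 = 5 (a 20-minute interval = 1/3 hours).
The eighth arrival falls in the interval iff at least 8 events occur there: P(S_8 ≤ t) = P(N ≥ 8) = 1 − P(N ≤ 7) ≈ 0.1334.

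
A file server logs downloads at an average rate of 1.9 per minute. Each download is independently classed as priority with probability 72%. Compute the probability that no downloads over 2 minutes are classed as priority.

Thinning: the downloads that are classed as priority themselves form a Poisson process with rate 0.72 × 1.9 = 1.368 per minute.
Over the interval, μ = 1.368 × 2 = 2.736 (2 minutes).
P(N = 0) = e^(−2.736) · 2.736^0/0! ≈ 0.0648.

0.0648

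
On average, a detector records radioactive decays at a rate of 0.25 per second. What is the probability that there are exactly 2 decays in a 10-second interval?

0.2565

Over the interval, μ = 0.25 × 10 = 2.5 (a 10-second interval = 10 seconds).
P(N = 2) = e^(−μ) μ^2/2! = e^(−2.5) · 2.5^2/2 ≈ 0.2565.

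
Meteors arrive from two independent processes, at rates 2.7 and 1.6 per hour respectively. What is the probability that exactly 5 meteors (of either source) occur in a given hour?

0.1662

Independent Poisson processes superpose: combined rate λ = 2.7 + 1.6 = 4.3 per hour.
So μ = 4.3.
P(N = 5) = e^(−4.3) · 4.3^5/5! ≈ 0.1662.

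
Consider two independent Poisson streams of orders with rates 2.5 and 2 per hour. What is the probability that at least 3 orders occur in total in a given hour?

Independent Poisson processes superpose: combined rate λ = 2.5 + 2 = 4.5 per hour.
So μ = 4.5.
P(N ≥ 3) = 1 − P(N ≤ 2) ≈ 0.8264.

0.8264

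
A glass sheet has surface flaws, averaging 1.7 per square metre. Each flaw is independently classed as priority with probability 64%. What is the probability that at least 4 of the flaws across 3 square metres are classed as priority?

0.4117

Thinning: the flaws that are classed as priority themselves form a Poisson process with rate 0.64 × 1.7 = 1.088 per square metre.
Over the interval, μ = 1.088 × 3 = 3.264 (3 square metres).
P(N ≥ 4) = 1 − P(N ≤ 3) ≈ 0.4117.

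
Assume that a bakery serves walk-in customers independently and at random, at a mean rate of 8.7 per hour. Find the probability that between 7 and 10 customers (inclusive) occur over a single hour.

0.5054

With mean μ = 8.7 per hour,
P(7 ≤ N ≤ 10) = Σ_{j=7}^{10} e^(−8.7) · 8.7^j/j! ≈ 0.5054.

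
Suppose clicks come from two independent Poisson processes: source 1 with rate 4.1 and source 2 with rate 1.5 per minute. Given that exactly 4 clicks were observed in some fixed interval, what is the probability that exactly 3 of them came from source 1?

Given the total, each event is independently from source 1 with probability p = λ_1/(λ_1+λ_2) = 4.1/5.6 ≈ 0.7321.
So K ~ Binomial(4, 4.1/5.6): P(K = 3) = C(4,3) · (4.1/5.6)^3 · (1.5/5.6)^1 ≈ 0.4205.

0.4205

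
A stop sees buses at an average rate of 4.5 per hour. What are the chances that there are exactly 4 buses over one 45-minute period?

0.1850

Over the interval, μ = 4.5 × 0.75 = 3.375 (a 45-minute period = 0.75 hours).
P(N = 4) = e^(−μ) μ^4/4! = e^(−3.375) · 3.375^4/24 ≈ 0.1850.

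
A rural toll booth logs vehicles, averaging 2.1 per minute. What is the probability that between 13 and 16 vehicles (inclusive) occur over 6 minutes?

Over the interval, μ = 2.1 × 6 = 12.6 (6 minutes).
P(13 ≤ N ≤ 16) = Σ_{j=13}^{16} e^(−12.6) · 12.6^j/j! ≈ 0.3552.

0.3552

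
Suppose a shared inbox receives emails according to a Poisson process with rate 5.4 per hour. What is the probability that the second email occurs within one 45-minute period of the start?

0.9120

Over the interval, μ = 5.4 × 0.75 = 4.05 (a 45-minute period = 0.75 hours).
The second arrival falls in the interval iff at least 2 events occur there: P(S_2 ≤ t) = P(N ≥ 2) = 1 − P(N ≤ 1) ≈ 0.9120.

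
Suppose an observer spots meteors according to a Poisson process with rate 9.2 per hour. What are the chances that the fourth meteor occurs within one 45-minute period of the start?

0.9129

Over the interval, μ = 9.2 × 0.75 = 6.9 (a 45-minute period = 0.75 hours).
The fourth arrival falls in the interval iff at least 4 events occur there: P(S_4 ≤ t) = P(N ≥ 4) = 1 − P(N ≤ 3) ≈ 0.9129.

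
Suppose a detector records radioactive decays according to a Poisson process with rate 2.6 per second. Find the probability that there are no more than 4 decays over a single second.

With mean μ = 2.6 per second,
P(N ≤ 4) = Σ_{j=0}^{4} e^(−μ) μ^j/j! ≈ 0.8774.

0.8774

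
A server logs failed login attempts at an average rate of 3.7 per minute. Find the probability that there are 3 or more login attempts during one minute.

With mean μ = 3.7 per minute,
P(N ≥ 3) = 1 − P(N ≤ 2) = 1 − Σ_{j=0}^{2} e^(−μ) μ^j/j! ≈ 0.7146.

0.7146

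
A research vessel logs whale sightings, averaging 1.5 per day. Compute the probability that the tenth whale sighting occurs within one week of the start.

Over the interval, μ = 1.5 × 7 = 10.5 (a week = 7 days).
The tenth arrival falls in the interval iff at least 10 events occur there: P(S_10 ≤ t) = P(N ≥ 10) = 1 − P(N ≤ 9) ≈ 0.6029.

0.6029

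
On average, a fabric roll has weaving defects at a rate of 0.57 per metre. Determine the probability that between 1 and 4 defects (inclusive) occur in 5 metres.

0.7820

Over the interval, μ = 0.57 × 5 = 2.85 (5 metres).
P(1 ≤ N ≤ 4) = Σ_{j=1}^{4} e^(−2.85) · 2.85^j/j! ≈ 0.7820.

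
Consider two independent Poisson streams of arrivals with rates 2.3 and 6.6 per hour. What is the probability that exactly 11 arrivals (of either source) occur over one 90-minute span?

Independent Poisson processes superpose: combined rate λ = 2.3 + 6.6 = 8.9 per hour.
Over the interval, μ = 8.9 × 1.5 = 13.35 (a 90-minute span = 1.5 hours).
P(N = 11) = e^(−13.35) · 13.35^11/11! ≈ 0.0958.

0.0958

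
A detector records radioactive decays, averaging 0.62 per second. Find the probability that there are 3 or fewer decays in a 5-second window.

Over the interval, μ = 0.62 × 5 = 3.1 (a 5-second window = 5 seconds).
P(N ≤ 3) = Σ_{j=0}^{3} e^(−μ) μ^j/j! ≈ 0.6248.

0.6248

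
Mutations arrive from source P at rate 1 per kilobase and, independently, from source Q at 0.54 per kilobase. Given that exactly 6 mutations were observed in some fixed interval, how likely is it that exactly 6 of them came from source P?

0.0750

Given the total, each event is independently from source P with probability p = λ_P/(λ_P+λ_Q) = 1/1.54 ≈ 0.6494.
So K ~ Binomial(6, 1/1.54): P(K = 6) = C(6,6) · (1/1.54)^6 · (0.54/1.54)^0 ≈ 0.0750.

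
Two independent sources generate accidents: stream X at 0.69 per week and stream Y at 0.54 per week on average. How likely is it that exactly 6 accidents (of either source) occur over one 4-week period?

Independent Poisson processes superpose: combined rate λ = 0.69 + 0.54 = 1.23 per week.
Over the interval, μ = 1.23 × 4 = 4.92 (a 4-week period = 4 weeks).
P(N = 6) = e^(−4.92) · 4.92^6/6! ≈ 0.1438.

0.1438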